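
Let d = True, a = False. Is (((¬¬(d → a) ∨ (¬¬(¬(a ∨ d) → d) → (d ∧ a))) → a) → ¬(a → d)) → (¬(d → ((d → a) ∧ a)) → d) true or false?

d → a = True → False = False
¬(d → a) = ¬False = True
¬¬(d → a) = ¬True = False
a ∨ d = False ∨ True = True
¬(a ∨ d) = ¬True = False
¬(a ∨ d) → d = False → True = True
¬(¬(a ∨ d) → d) = ¬True = False
¬¬(¬(a ∨ d) → d) = ¬False = True
d ∧ a = True ∧ False = False
¬¬(¬(a ∨ d) → d) → (d ∧ a) = True → False = False
¬¬(d → a) ∨ (¬¬(¬(a ∨ d) → d) → (d ∧ a)) = False ∨ False = False
(¬¬(d → a) ∨ (¬¬(¬(a ∨ d) → d) → (d ∧ a))) → a = False → False = True
a → d = False → True = True
¬(a → d) = ¬True = False
((¬¬(d → a) ∨ (¬¬(¬(a ∨ d) → d) → (d ∧ a))) → a) → ¬(a → d) = True → False = False
d → a = True → False = False
(d → a) ∧ a = False ∧ False = False
d → ((d → a) ∧ a) = True → False = False
¬(d → ((d → a) ∧ a)) = ¬False = True
¬(d → ((d → a) ∧ a)) → d = True → True = True
(((¬¬(d → a) ∨ (¬¬(¬(a ∨ d) → d) → (d ∧ a))) → a) → ¬(a → d)) → (¬(d → ((d → a) ∧ a)) → d) = False → True = True

True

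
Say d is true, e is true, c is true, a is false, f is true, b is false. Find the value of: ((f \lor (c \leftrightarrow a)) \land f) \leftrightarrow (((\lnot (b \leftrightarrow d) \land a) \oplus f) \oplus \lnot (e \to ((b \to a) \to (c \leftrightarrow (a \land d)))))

c \leftrightarrow a = \text{True} \leftrightarrow \text{False} = \text{False}
f \lor (c \leftrightarrow a) = \text{True} \lor \text{False} = \text{True}
(f \lor (c \leftrightarrow a)) \land f = \text{True} \land \text{True} = \text{True}
b \leftrightarrow d = \text{False} \leftrightarrow \text{True} = \text{False}
\lnot (b \leftrightarrow d) = \lnot \text{False} = \text{True}
\lnot (b \leftrightarrow d) \land a = \text{True} \land \text{False} = \text{False}
(\lnot (b \leftrightarrow d) \land a) \oplus f = \text{False} \oplus \text{True} = \text{True}
b \to a = \text{False} \to \text{False} = \text{True}
a \land d = \text{False} \land \text{True} = \text{False}
c \leftrightarrow (a \land d) = \text{True} \leftrightarrow \text{False} = \text{False}
(b \to a) \to (c \leftrightarrow (a \land d)) = \text{True} \to \text{False} = \text{False}
e \to ((b \to a) \to (c \leftrightarrow (a \land d))) = \text{True} \to \text{False} = \text{False}
\lnot (e \to ((b \to a) \to (c \leftrightarrow (a \land d)))) = \lnot \text{False} = \text{True}
((\lnot (b \leftrightarrow d) \land a) \oplus f) \oplus \lnot (e \to ((b \to a) \to (c \leftrightarrow (a \land d)))) = \text{True} \oplus \text{True} = \text{False}
((f \lor (c \leftrightarrow a)) \land f) \leftrightarrow (((\lnot (b \leftrightarrow d) \land a) \oplus f) \oplus \lnot (e \to ((b \to a) \to (c \leftrightarrow (a \land d))))) = \text{True} \leftrightarrow \text{False} = \text{False}

\text{False}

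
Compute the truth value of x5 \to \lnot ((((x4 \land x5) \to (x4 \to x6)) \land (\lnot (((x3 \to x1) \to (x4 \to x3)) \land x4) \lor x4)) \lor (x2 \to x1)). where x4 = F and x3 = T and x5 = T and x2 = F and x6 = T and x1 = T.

x4 \land x5 = F \land T = F
x4 \to x6 = F \to T = T
(x4 \land x5) \to (x4 \to x6) = F \to T = T
x3 \to x1 = T \to T = T
x4 \to x3 = F \to T = T
(x3 \to x1) \to (x4 \to x3) = T \to T = T
((x3 \to x1) \to (x4 \to x3)) \land x4 = T \land F = F
\lnot (((x3 \to x1) \to (x4 \to x3)) \land x4) = \lnot F = T
\lnot (((x3 \to x1) \to (x4 \to x3)) \land x4) \lor x4 = T \lor F = T
((x4 \land x5) \to (x4 \to x6)) \land (\lnot (((x3 \to x1) \to (x4 \to x3)) \land x4) \lor x4) = T \land T = T
x2 \to x1 = F \to T = T
(((x4 \land x5) \to (x4 \to x6)) \land (\lnot (((x3 \to x1) \to (x4 \to x3)) \land x4) \lor x4)) \lor (x2 \to x1) = T \lor T = T
\lnot ((((x4 \land x5) \to (x4 \to x6)) \land (\lnot (((x3 \to x1) \to (x4 \to x3)) \land x4) \lor x4)) \lor (x2 \to x1)) = \lnot T = F
x5 \to \lnot ((((x4 \land x5) \to (x4 \to x6)) \land (\lnot (((x3 \to x1) \to (x4 \to x3)) \land x4) \lor x4)) \lor (x2 \to x1)) = T \to F = F

F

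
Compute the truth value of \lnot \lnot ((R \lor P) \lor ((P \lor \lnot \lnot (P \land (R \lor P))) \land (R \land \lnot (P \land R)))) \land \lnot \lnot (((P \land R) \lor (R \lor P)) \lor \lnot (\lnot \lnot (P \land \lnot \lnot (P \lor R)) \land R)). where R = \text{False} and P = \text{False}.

\text{False}

R \lor P = \text{False} \lor \text{False} = \text{False}
R \lor P = \text{False} \lor \text{False} = \text{False}
P \land (R \lor P) = \text{False} \land \text{False} = \text{False}
\lnot (P \land (R \lor P)) = \lnot \text{False} = \text{True}
\lnot \lnot (P \land (R \lor P)) = \lnot \text{True} = \text{False}
P \lor \lnot \lnot (P \land (R \lor P)) = \text{False} \lor \text{False} = \text{False}
P \land R = \text{False} \land \text{False} = \text{False}
\lnot (P \land R) = \lnot \text{False} = \text{True}
R \land \lnot (P \land R) = \text{False} \land \text{True} = \text{False}
(P \lor \lnot \lnot (P \land (R \lor P))) \land (R \land \lnot (P \land R)) = \text{False} \land \text{False} = \text{False}
(R \lor P) \lor ((P \lor \lnot \lnot (P \land (R \lor P))) \land (R \land \lnot (P \land R))) = \text{False} \lor \text{False} = \text{False}
\lnot ((R \lor P) \lor ((P \lor \lnot \lnot (P \land (R \lor P))) \land (R \land \lnot (P \land R)))) = \lnot \text{False} = \text{True}
\lnot \lnot ((R \lor P) \lor ((P \lor \lnot \lnot (P \land (R \lor P))) \land (R \land \lnot (P \land R)))) = \lnot \text{True} = \text{False}
P \land R = \text{False} \land \text{False} = \text{False}
R \lor P = \text{False} \lor \text{False} = \text{False}
(P \land R) \lor (R \lor P) = \text{False} \lor \text{False} = \text{False}
P \lor R = \text{False} \lor \text{False} = \text{False}
\lnot (P \lor R) = \lnot \text{False} = \text{True}
\lnot \lnot (P \lor R) = \lnot \text{True} = \text{False}
P \land \lnot \lnot (P \lor R) = \text{False} \land \text{False} = \text{False}
\lnot (P \land \lnot \lnot (P \lor R)) = \lnot \text{False} = \text{True}
\lnot \lnot (P \land \lnot \lnot (P \lor R)) = \lnot \text{True} = \text{False}
\lnot \lnot (P \land \lnot \lnot (P \lor R)) \land R = \text{False} \land \text{False} = \text{False}
\lnot (\lnot \lnot (P \land \lnot \lnot (P \lor R)) \land R) = \lnot \text{False} = \text{True}
((P \land R) \lor (R \lor P)) \lor \lnot (\lnot \lnot (P \land \lnot \lnot (P \lor R)) \land R) = \text{False} \lor \text{True} = \text{True}
\lnot (((P \land R) \lor (R \lor P)) \lor \lnot (\lnot \lnot (P \land \lnot \lnot (P \lor R)) \land R)) = \lnot \text{True} = \text{False}
\lnot \lnot (((P \land R) \lor (R \lor P)) \lor \lnot (\lnot \lnot (P \land \lnot \lnot (P \lor R)) \land R)) = \lnot \text{False} = \text{True}
\lnot \lnot ((R \lor P) \lor ((P \lor \lnot \lnot (P \land (R \lor P))) \land (R \land \lnot (P \land R)))) \land \lnot \lnot (((P \land R) \lor (R \lor P)) \lor \lnot (\lnot \lnot (P \land \lnot \lnot (P \lor R)) \land R)) = \text{False} \land \text{True} = \text{False}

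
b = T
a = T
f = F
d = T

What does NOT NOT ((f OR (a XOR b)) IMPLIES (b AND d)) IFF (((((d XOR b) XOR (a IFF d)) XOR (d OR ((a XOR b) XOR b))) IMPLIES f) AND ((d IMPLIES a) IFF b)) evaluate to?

a XOR b = T XOR T = F
f OR (a XOR b) = F OR F = F
b AND d = T AND T = T
(f OR (a XOR b)) IMPLIES (b AND d) = F IMPLIES T = T
NOT ((f OR (a XOR b)) IMPLIES (b AND d)) = NOT T = F
NOT NOT ((f OR (a XOR b)) IMPLIES (b AND d)) = NOT F = T
d XOR b = T XOR T = F
a IFF d = T IFF T = T
(d XOR b) XOR (a IFF d) = F XOR T = T
a XOR b = T XOR T = F
(a XOR b) XOR b = F XOR T = T
d OR ((a XOR b) XOR b) = T OR T = T
((d XOR b) XOR (a IFF d)) XOR (d OR ((a XOR b) XOR b)) = T XOR T = F
(((d XOR b) XOR (a IFF d)) XOR (d OR ((a XOR b) XOR b))) IMPLIES f = F IMPLIES F = T
d IMPLIES a = T IMPLIES T = T
(d IMPLIES a) IFF b = T IFF T = T
((((d XOR b) XOR (a IFF d)) XOR (d OR ((a XOR b) XOR b))) IMPLIES f) AND ((d IMPLIES a) IFF b) = T AND T = T
NOT NOT ((f OR (a XOR b)) IMPLIES (b AND d)) IFF (((((d XOR b) XOR (a IFF d)) XOR (d OR ((a XOR b) XOR b))) IMPLIES f) AND ((d IMPLIES a) IFF b)) = T IFF T = T

T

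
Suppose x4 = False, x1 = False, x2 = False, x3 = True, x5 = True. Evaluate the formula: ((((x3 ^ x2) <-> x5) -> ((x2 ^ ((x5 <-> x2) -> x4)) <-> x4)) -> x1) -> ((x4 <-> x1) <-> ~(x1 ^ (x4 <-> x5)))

True

Substituting x4=False, x1=False, x2=False, x3=True, x5=True:
x3 ^ x2 = True ^ False = True
(x3 ^ x2) <-> x5 = True <-> True = True
x5 <-> x2 = True <-> False = False
(x5 <-> x2) -> x4 = False -> False = True
x2 ^ ((x5 <-> x2) -> x4) = False ^ True = True
(x2 ^ ((x5 <-> x2) -> x4)) <-> x4 = True <-> False = False
((x3 ^ x2) <-> x5) -> ((x2 ^ ((x5 <-> x2) -> x4)) <-> x4) = True -> False = False
(((x3 ^ x2) <-> x5) -> ((x2 ^ ((x5 <-> x2) -> x4)) <-> x4)) -> x1 = False -> False = True
x4 <-> x1 = False <-> False = True
x4 <-> x5 = False <-> True = False
x1 ^ (x4 <-> x5) = False ^ False = False
~(x1 ^ (x4 <-> x5)) = ~False = True
(x4 <-> x1) <-> ~(x1 ^ (x4 <-> x5)) = True <-> True = True
((((x3 ^ x2) <-> x5) -> ((x2 ^ ((x5 <-> x2) -> x4)) <-> x4)) -> x1) -> ((x4 <-> x1) <-> ~(x1 ^ (x4 <-> x5))) = True -> True = True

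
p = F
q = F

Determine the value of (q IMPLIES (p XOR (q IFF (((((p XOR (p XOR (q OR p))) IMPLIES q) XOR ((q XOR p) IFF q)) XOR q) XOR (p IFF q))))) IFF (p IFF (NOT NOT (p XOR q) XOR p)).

T

q OR p = F OR F = F
p XOR (q OR p) = F XOR F = F
p XOR (p XOR (q OR p)) = F XOR F = F
(p XOR (p XOR (q OR p))) IMPLIES q = F IMPLIES F = T
q XOR p = F XOR F = F
(q XOR p) IFF q = F IFF F = T
((p XOR (p XOR (q OR p))) IMPLIES q) XOR ((q XOR p) IFF q) = T XOR T = F
(((p XOR (p XOR (q OR p))) IMPLIES q) XOR ((q XOR p) IFF q)) XOR q = F XOR F = F
p IFF q = F IFF F = T
((((p XOR (p XOR (q OR p))) IMPLIES q) XOR ((q XOR p) IFF q)) XOR q) XOR (p IFF q) = F XOR T = T
q IFF (((((p XOR (p XOR (q OR p))) IMPLIES q) XOR ((q XOR p) IFF q)) XOR q) XOR (p IFF q)) = F IFF T = F
p XOR (q IFF (((((p XOR (p XOR (q OR p))) IMPLIES q) XOR ((q XOR p) IFF q)) XOR q) XOR (p IFF q))) = F XOR F = F
q IMPLIES (p XOR (q IFF (((((p XOR (p XOR (q OR p))) IMPLIES q) XOR ((q XOR p) IFF q)) XOR q) XOR (p IFF q)))) = F IMPLIES F = T
p XOR q = F XOR F = F
NOT (p XOR q) = NOT F = T
NOT NOT (p XOR q) = NOT T = F
NOT NOT (p XOR q) XOR p = F XOR F = F
p IFF (NOT NOT (p XOR q) XOR p) = F IFF F = T
(q IMPLIES (p XOR (q IFF (((((p XOR (p XOR (q OR p))) IMPLIES q) XOR ((q XOR p) IFF q)) XOR q) XOR (p IFF q))))) IFF (p IFF (NOT NOT (p XOR q) XOR p)) = T IFF T = T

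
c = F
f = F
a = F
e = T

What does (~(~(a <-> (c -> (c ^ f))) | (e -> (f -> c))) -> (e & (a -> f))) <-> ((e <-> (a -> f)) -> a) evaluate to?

F

c ^ f = F ^ F = F
c -> (c ^ f) = F -> F = T
a <-> (c -> (c ^ f)) = F <-> T = F
~(a <-> (c -> (c ^ f))) = ~F = T
f -> c = F -> F = T
e -> (f -> c) = T -> T = T
~(a <-> (c -> (c ^ f))) | (e -> (f -> c)) = T | T = T
~(~(a <-> (c -> (c ^ f))) | (e -> (f -> c))) = ~T = F
a -> f = F -> F = T
e & (a -> f) = T & T = T
~(~(a <-> (c -> (c ^ f))) | (e -> (f -> c))) -> (e & (a -> f)) = F -> T = T
a -> f = F -> F = T
e <-> (a -> f) = T <-> T = T
(e <-> (a -> f)) -> a = T -> F = F
(~(~(a <-> (c -> (c ^ f))) | (e -> (f -> c))) -> (e & (a -> f))) <-> ((e <-> (a -> f)) -> a) = T <-> F = F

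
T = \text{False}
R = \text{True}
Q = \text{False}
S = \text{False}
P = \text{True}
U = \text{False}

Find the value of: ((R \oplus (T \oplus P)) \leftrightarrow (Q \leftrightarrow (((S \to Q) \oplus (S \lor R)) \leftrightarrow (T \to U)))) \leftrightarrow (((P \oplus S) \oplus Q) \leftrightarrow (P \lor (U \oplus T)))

\text{False}

T \oplus P = \text{False} \oplus \text{True} = \text{True}
R \oplus (T \oplus P) = \text{True} \oplus \text{True} = \text{False}
S \to Q = \text{False} \to \text{False} = \text{True}
S \lor R = \text{False} \lor \text{True} = \text{True}
(S \to Q) \oplus (S \lor R) = \text{True} \oplus \text{True} = \text{False}
T \to U = \text{False} \to \text{False} = \text{True}
((S \to Q) \oplus (S \lor R)) \leftrightarrow (T \to U) = \text{False} \leftrightarrow \text{True} = \text{False}
Q \leftrightarrow (((S \to Q) \oplus (S \lor R)) \leftrightarrow (T \to U)) = \text{False} \leftrightarrow \text{False} = \text{True}
(R \oplus (T \oplus P)) \leftrightarrow (Q \leftrightarrow (((S \to Q) \oplus (S \lor R)) \leftrightarrow (T \to U))) = \text{False} \leftrightarrow \text{True} = \text{False}
P \oplus S = \text{True} \oplus \text{False} = \text{True}
(P \oplus S) \oplus Q = \text{True} \oplus \text{False} = \text{True}
U \oplus T = \text{False} \oplus \text{False} = \text{False}
P \lor (U \oplus T) = \text{True} \lor \text{False} = \text{True}
((P \oplus S) \oplus Q) \leftrightarrow (P \lor (U \oplus T)) = \text{True} \leftrightarrow \text{True} = \text{True}
((R \oplus (T \oplus P)) \leftrightarrow (Q \leftrightarrow (((S \to Q) \oplus (S \lor R)) \leftrightarrow (T \to U)))) \leftrightarrow (((P \oplus S) \oplus Q) \leftrightarrow (P \lor (U \oplus T))) = \text{False} \leftrightarrow \text{True} = \text{False}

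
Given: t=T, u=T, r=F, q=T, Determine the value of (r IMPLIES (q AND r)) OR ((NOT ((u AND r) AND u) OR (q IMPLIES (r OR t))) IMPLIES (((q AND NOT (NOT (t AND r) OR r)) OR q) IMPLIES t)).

T

Substituting t=T, u=T, r=F, q=T:
q AND r = T AND F = F
r IMPLIES (q AND r) = F IMPLIES F = T
u AND r = T AND F = F
(u AND r) AND u = F AND T = F
NOT ((u AND r) AND u) = NOT F = T
r OR t = F OR T = T
q IMPLIES (r OR t) = T IMPLIES T = T
NOT ((u AND r) AND u) OR (q IMPLIES (r OR t)) = T OR T = T
t AND r = T AND F = F
NOT (t AND r) = NOT F = T
NOT (t AND r) OR r = T OR F = T
NOT (NOT (t AND r) OR r) = NOT T = F
q AND NOT (NOT (t AND r) OR r) = T AND F = F
(q AND NOT (NOT (t AND r) OR r)) OR q = F OR T = T
((q AND NOT (NOT (t AND r) OR r)) OR q) IMPLIES t = T IMPLIES T = T
(NOT ((u AND r) AND u) OR (q IMPLIES (r OR t))) IMPLIES (((q AND NOT (NOT (t AND r) OR r)) OR q) IMPLIES t) = T IMPLIES T = T
(r IMPLIES (q AND r)) OR ((NOT ((u AND r) AND u) OR (q IMPLIES (r OR t))) IMPLIES (((q AND NOT (NOT (t AND r) OR r)) OR q) IMPLIES t)) = T OR T = T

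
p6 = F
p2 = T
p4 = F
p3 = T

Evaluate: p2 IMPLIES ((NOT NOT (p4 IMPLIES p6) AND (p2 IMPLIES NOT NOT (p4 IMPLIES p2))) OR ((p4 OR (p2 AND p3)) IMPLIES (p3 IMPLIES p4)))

T

p4 IMPLIES p6 = F IMPLIES F = T
NOT (p4 IMPLIES p6) = NOT T = F
NOT NOT (p4 IMPLIES p6) = NOT F = T
p4 IMPLIES p2 = F IMPLIES T = T
NOT (p4 IMPLIES p2) = NOT T = F
NOT NOT (p4 IMPLIES p2) = NOT F = T
p2 IMPLIES NOT NOT (p4 IMPLIES p2) = T IMPLIES T = T
NOT NOT (p4 IMPLIES p6) AND (p2 IMPLIES NOT NOT (p4 IMPLIES p2)) = T AND T = T
p2 AND p3 = T AND T = T
p4 OR (p2 AND p3) = F OR T = T
p3 IMPLIES p4 = T IMPLIES F = F
(p4 OR (p2 AND p3)) IMPLIES (p3 IMPLIES p4) = T IMPLIES F = F
(NOT NOT (p4 IMPLIES p6) AND (p2 IMPLIES NOT NOT (p4 IMPLIES p2))) OR ((p4 OR (p2 AND p3)) IMPLIES (p3 IMPLIES p4)) = T OR F = T
p2 IMPLIES ((NOT NOT (p4 IMPLIES p6) AND (p2 IMPLIES NOT NOT (p4 IMPLIES p2))) OR ((p4 OR (p2 AND p3)) IMPLIES (p3 IMPLIES p4))) = T IMPLIES T = T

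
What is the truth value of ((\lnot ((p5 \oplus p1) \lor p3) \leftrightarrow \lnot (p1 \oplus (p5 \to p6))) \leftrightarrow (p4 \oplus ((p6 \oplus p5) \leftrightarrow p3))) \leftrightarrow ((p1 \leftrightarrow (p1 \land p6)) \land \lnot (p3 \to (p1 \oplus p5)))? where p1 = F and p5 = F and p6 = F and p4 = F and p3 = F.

p5 \oplus p1 = F \oplus F = F
(p5 \oplus p1) \lor p3 = F \lor F = F
\lnot ((p5 \oplus p1) \lor p3) = \lnot F = T
p5 \to p6 = F \to F = T
p1 \oplus (p5 \to p6) = F \oplus T = T
\lnot (p1 \oplus (p5 \to p6)) = \lnot T = F
\lnot ((p5 \oplus p1) \lor p3) \leftrightarrow \lnot (p1 \oplus (p5 \to p6)) = T \leftrightarrow F = F
p6 \oplus p5 = F \oplus F = F
(p6 \oplus p5) \leftrightarrow p3 = F \leftrightarrow F = T
p4 \oplus ((p6 \oplus p5) \leftrightarrow p3) = F \oplus T = T
(\lnot ((p5 \oplus p1) \lor p3) \leftrightarrow \lnot (p1 \oplus (p5 \to p6))) \leftrightarrow (p4 \oplus ((p6 \oplus p5) \leftrightarrow p3)) = F \leftrightarrow T = F
p1 \land p6 = F \land F = F
p1 \leftrightarrow (p1 \land p6) = F \leftrightarrow F = T
p1 \oplus p5 = F \oplus F = F
p3 \to (p1 \oplus p5) = F \to F = T
\lnot (p3 \to (p1 \oplus p5)) = \lnot T = F
(p1 \leftrightarrow (p1 \land p6)) \land \lnot (p3 \to (p1 \oplus p5)) = T \land F = F
((\lnot ((p5 \oplus p1) \lor p3) \leftrightarrow \lnot (p1 \oplus (p5 \to p6))) \leftrightarrow (p4 \oplus ((p6 \oplus p5) \leftrightarrow p3))) \leftrightarrow ((p1 \leftrightarrow (p1 \land p6)) \land \lnot (p3 \to (p1 \oplus p5))) = F \leftrightarrow F = T

T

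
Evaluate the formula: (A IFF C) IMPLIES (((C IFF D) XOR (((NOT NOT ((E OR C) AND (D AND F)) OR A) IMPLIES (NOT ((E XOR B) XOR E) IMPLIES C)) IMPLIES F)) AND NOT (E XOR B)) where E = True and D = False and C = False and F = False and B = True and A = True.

True

Substituting E=True, D=False, C=False, F=False, B=True, A=True:
A IFF C = True IFF False = False
C IFF D = False IFF False = True
E OR C = True OR False = True
D AND F = False AND False = False
(E OR C) AND (D AND F) = True AND False = False
NOT ((E OR C) AND (D AND F)) = NOT False = True
NOT NOT ((E OR C) AND (D AND F)) = NOT True = False
NOT NOT ((E OR C) AND (D AND F)) OR A = False OR True = True
E XOR B = True XOR True = False
(E XOR B) XOR E = False XOR True = True
NOT ((E XOR B) XOR E) = NOT True = False
NOT ((E XOR B) XOR E) IMPLIES C = False IMPLIES False = True
(NOT NOT ((E OR C) AND (D AND F)) OR A) IMPLIES (NOT ((E XOR B) XOR E) IMPLIES C) = True IMPLIES True = True
((NOT NOT ((E OR C) AND (D AND F)) OR A) IMPLIES (NOT ((E XOR B) XOR E) IMPLIES C)) IMPLIES F = True IMPLIES False = False
(C IFF D) XOR (((NOT NOT ((E OR C) AND (D AND F)) OR A) IMPLIES (NOT ((E XOR B) XOR E) IMPLIES C)) IMPLIES F) = True XOR False = True
E XOR B = True XOR True = False
NOT (E XOR B) = NOT False = True
((C IFF D) XOR (((NOT NOT ((E OR C) AND (D AND F)) OR A) IMPLIES (NOT ((E XOR B) XOR E) IMPLIES C)) IMPLIES F)) AND NOT (E XOR B) = True AND True = True
(A IFF C) IMPLIES (((C IFF D) XOR (((NOT NOT ((E OR C) AND (D AND F)) OR A) IMPLIES (NOT ((E XOR B) XOR E) IMPLIES C)) IMPLIES F)) AND NOT (E XOR B)) = False IMPLIES True = True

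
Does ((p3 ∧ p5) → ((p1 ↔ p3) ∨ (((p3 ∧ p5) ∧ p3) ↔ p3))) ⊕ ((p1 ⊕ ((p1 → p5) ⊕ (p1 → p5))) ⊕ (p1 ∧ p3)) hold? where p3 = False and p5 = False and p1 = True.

p3 ∧ p5 = False ∧ False = False
p1 ↔ p3 = True ↔ False = False
p3 ∧ p5 = False ∧ False = False
(p3 ∧ p5) ∧ p3 = False ∧ False = False
((p3 ∧ p5) ∧ p3) ↔ p3 = False ↔ False = True
(p1 ↔ p3) ∨ (((p3 ∧ p5) ∧ p3) ↔ p3) = False ∨ True = True
(p3 ∧ p5) → ((p1 ↔ p3) ∨ (((p3 ∧ p5) ∧ p3) ↔ p3)) = False → True = True
p1 → p5 = True → False = False
p1 → p5 = True → False = False
(p1 → p5) ⊕ (p1 → p5) = False ⊕ False = False
p1 ⊕ ((p1 → p5) ⊕ (p1 → p5)) = True ⊕ False = True
p1 ∧ p3 = True ∧ False = False
(p1 ⊕ ((p1 → p5) ⊕ (p1 → p5))) ⊕ (p1 ∧ p3) = True ⊕ False = True
((p3 ∧ p5) → ((p1 ↔ p3) ∨ (((p3 ∧ p5) ∧ p3) ↔ p3))) ⊕ ((p1 ⊕ ((p1 → p5) ⊕ (p1 → p5))) ⊕ (p1 ∧ p3)) = True ⊕ True = False

False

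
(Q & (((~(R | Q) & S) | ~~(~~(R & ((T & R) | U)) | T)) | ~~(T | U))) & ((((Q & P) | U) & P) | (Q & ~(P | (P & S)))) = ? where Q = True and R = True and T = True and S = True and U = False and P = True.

R | Q = True | True = True
~(R | Q) = ~True = False
~(R | Q) & S = False & True = False
T & R = True & True = True
(T & R) | U = True | False = True
R & ((T & R) | U) = True & True = True
~(R & ((T & R) | U)) = ~True = False
~~(R & ((T & R) | U)) = ~False = True
~~(R & ((T & R) | U)) | T = True | True = True
~(~~(R & ((T & R) | U)) | T) = ~True = False
~~(~~(R & ((T & R) | U)) | T) = ~False = True
(~(R | Q) & S) | ~~(~~(R & ((T & R) | U)) | T) = False | True = True
T | U = True | False = True
~(T | U) = ~True = False
~~(T | U) = ~False = True
((~(R | Q) & S) | ~~(~~(R & ((T & R) | U)) | T)) | ~~(T | U) = True | True = True
Q & (((~(R | Q) & S) | ~~(~~(R & ((T & R) | U)) | T)) | ~~(T | U)) = True & True = True
Q & P = True & True = True
(Q & P) | U = True | False = True
((Q & P) | U) & P = True & True = True
P & S = True & True = True
P | (P & S) = True | True = True
~(P | (P & S)) = ~True = False
Q & ~(P | (P & S)) = True & False = False
(((Q & P) | U) & P) | (Q & ~(P | (P & S))) = True | False = True
(Q & (((~(R | Q) & S) | ~~(~~(R & ((T & R) | U)) | T)) | ~~(T | U))) & ((((Q & P) | U) & P) | (Q & ~(P | (P & S)))) = True & True = True

True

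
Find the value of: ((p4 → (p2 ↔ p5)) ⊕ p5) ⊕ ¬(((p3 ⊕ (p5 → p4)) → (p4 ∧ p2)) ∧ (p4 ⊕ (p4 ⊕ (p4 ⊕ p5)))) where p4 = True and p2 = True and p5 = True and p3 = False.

True

Substituting p4=True, p2=True, p5=True, p3=False:
p2 ↔ p5 = True ↔ True = True
p4 → (p2 ↔ p5) = True → True = True
(p4 → (p2 ↔ p5)) ⊕ p5 = True ⊕ True = False
p5 → p4 = True → True = True
p3 ⊕ (p5 → p4) = False ⊕ True = True
p4 ∧ p2 = True ∧ True = True
(p3 ⊕ (p5 → p4)) → (p4 ∧ p2) = True → True = True
p4 ⊕ p5 = True ⊕ True = False
p4 ⊕ (p4 ⊕ p5) = True ⊕ False = True
p4 ⊕ (p4 ⊕ (p4 ⊕ p5)) = True ⊕ True = False
((p3 ⊕ (p5 → p4)) → (p4 ∧ p2)) ∧ (p4 ⊕ (p4 ⊕ (p4 ⊕ p5))) = True ∧ False = False
¬(((p3 ⊕ (p5 → p4)) → (p4 ∧ p2)) ∧ (p4 ⊕ (p4 ⊕ (p4 ⊕ p5)))) = ¬False = True
((p4 → (p2 ↔ p5)) ⊕ p5) ⊕ ¬(((p3 ⊕ (p5 → p4)) → (p4 ∧ p2)) ∧ (p4 ⊕ (p4 ⊕ (p4 ⊕ p5)))) = False ⊕ True = True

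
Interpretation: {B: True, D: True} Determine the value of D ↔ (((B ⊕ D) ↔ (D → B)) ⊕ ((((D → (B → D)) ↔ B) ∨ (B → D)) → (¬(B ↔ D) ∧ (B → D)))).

False

B ⊕ D = True ⊕ True = False
D → B = True → True = True
(B ⊕ D) ↔ (D → B) = False ↔ True = False
B → D = True → True = True
D → (B → D) = True → True = True
(D → (B → D)) ↔ B = True ↔ True = True
B → D = True → True = True
((D → (B → D)) ↔ B) ∨ (B → D) = True ∨ True = True
B ↔ D = True ↔ True = True
¬(B ↔ D) = ¬True = False
B → D = True → True = True
¬(B ↔ D) ∧ (B → D) = False ∧ True = False
(((D → (B → D)) ↔ B) ∨ (B → D)) → (¬(B ↔ D) ∧ (B → D)) = True → False = False
((B ⊕ D) ↔ (D → B)) ⊕ ((((D → (B → D)) ↔ B) ∨ (B → D)) → (¬(B ↔ D) ∧ (B → D))) = False ⊕ False = False
D ↔ (((B ⊕ D) ↔ (D → B)) ⊕ ((((D → (B → D)) ↔ B) ∨ (B → D)) → (¬(B ↔ D) ∧ (B → D)))) = True ↔ False = False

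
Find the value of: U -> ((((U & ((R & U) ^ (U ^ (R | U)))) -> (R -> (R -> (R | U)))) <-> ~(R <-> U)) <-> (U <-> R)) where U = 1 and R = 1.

R & U = 1 & 1 = 1
R | U = 1 | 1 = 1
U ^ (R | U) = 1 ^ 1 = 0
(R & U) ^ (U ^ (R | U)) = 1 ^ 0 = 1
U & ((R & U) ^ (U ^ (R | U))) = 1 & 1 = 1
R | U = 1 | 1 = 1
R -> (R | U) = 1 -> 1 = 1
R -> (R -> (R | U)) = 1 -> 1 = 1
(U & ((R & U) ^ (U ^ (R | U)))) -> (R -> (R -> (R | U))) = 1 -> 1 = 1
R <-> U = 1 <-> 1 = 1
~(R <-> U) = ~1 = 0
((U & ((R & U) ^ (U ^ (R | U)))) -> (R -> (R -> (R | U)))) <-> ~(R <-> U) = 1 <-> 0 = 0
U <-> R = 1 <-> 1 = 1
(((U & ((R & U) ^ (U ^ (R | U)))) -> (R -> (R -> (R | U)))) <-> ~(R <-> U)) <-> (U <-> R) = 0 <-> 1 = 0
U -> ((((U & ((R & U) ^ (U ^ (R | U)))) -> (R -> (R -> (R | U)))) <-> ~(R <-> U)) <-> (U <-> R)) = 1 -> 0 = 0

0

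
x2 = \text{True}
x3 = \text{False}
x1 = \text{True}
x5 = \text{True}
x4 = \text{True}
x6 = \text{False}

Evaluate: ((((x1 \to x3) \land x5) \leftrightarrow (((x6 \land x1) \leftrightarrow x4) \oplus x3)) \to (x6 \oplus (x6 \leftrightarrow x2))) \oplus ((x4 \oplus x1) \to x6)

\text{True}

Substituting x2=\text{True}, x3=\text{False}, x1=\text{True}, x5=\text{True}, x4=\text{True}, x6=\text{False}:
x1 \to x3 = \text{True} \to \text{False} = \text{False}
(x1 \to x3) \land x5 = \text{False} \land \text{True} = \text{False}
x6 \land x1 = \text{False} \land \text{True} = \text{False}
(x6 \land x1) \leftrightarrow x4 = \text{False} \leftrightarrow \text{True} = \text{False}
((x6 \land x1) \leftrightarrow x4) \oplus x3 = \text{False} \oplus \text{False} = \text{False}
((x1 \to x3) \land x5) \leftrightarrow (((x6 \land x1) \leftrightarrow x4) \oplus x3) = \text{False} \leftrightarrow \text{False} = \text{True}
x6 \leftrightarrow x2 = \text{False} \leftrightarrow \text{True} = \text{False}
x6 \oplus (x6 \leftrightarrow x2) = \text{False} \oplus \text{False} = \text{False}
(((x1 \to x3) \land x5) \leftrightarrow (((x6 \land x1) \leftrightarrow x4) \oplus x3)) \to (x6 \oplus (x6 \leftrightarrow x2)) = \text{True} \to \text{False} = \text{False}
x4 \oplus x1 = \text{True} \oplus \text{True} = \text{False}
(x4 \oplus x1) \to x6 = \text{False} \to \text{False} = \text{True}
((((x1 \to x3) \land x5) \leftrightarrow (((x6 \land x1) \leftrightarrow x4) \oplus x3)) \to (x6 \oplus (x6 \leftrightarrow x2))) \oplus ((x4 \oplus x1) \to x6) = \text{False} \oplus \text{True} = \text{True}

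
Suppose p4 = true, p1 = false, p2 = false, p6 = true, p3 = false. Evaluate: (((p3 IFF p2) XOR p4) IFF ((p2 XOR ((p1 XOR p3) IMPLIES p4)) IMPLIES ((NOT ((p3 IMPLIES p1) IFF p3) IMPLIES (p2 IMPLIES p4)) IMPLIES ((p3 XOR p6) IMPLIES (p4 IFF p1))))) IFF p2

p3 IFF p2 = false IFF false = true
(p3 IFF p2) XOR p4 = true XOR true = false
p1 XOR p3 = false XOR false = false
(p1 XOR p3) IMPLIES p4 = false IMPLIES true = true
p2 XOR ((p1 XOR p3) IMPLIES p4) = false XOR true = true
p3 IMPLIES p1 = false IMPLIES false = true
(p3 IMPLIES p1) IFF p3 = true IFF false = false
NOT ((p3 IMPLIES p1) IFF p3) = NOT false = true
p2 IMPLIES p4 = false IMPLIES true = true
NOT ((p3 IMPLIES p1) IFF p3) IMPLIES (p2 IMPLIES p4) = true IMPLIES true = true
p3 XOR p6 = false XOR true = true
p4 IFF p1 = true IFF false = false
(p3 XOR p6) IMPLIES (p4 IFF p1) = true IMPLIES false = false
(NOT ((p3 IMPLIES p1) IFF p3) IMPLIES (p2 IMPLIES p4)) IMPLIES ((p3 XOR p6) IMPLIES (p4 IFF p1)) = true IMPLIES false = false
(p2 XOR ((p1 XOR p3) IMPLIES p4)) IMPLIES ((NOT ((p3 IMPLIES p1) IFF p3) IMPLIES (p2 IMPLIES p4)) IMPLIES ((p3 XOR p6) IMPLIES (p4 IFF p1))) = true IMPLIES false = false
((p3 IFF p2) XOR p4) IFF ((p2 XOR ((p1 XOR p3) IMPLIES p4)) IMPLIES ((NOT ((p3 IMPLIES p1) IFF p3) IMPLIES (p2 IMPLIES p4)) IMPLIES ((p3 XOR p6) IMPLIES (p4 IFF p1)))) = false IFF false = true
(((p3 IFF p2) XOR p4) IFF ((p2 XOR ((p1 XOR p3) IMPLIES p4)) IMPLIES ((NOT ((p3 IMPLIES p1) IFF p3) IMPLIES (p2 IMPLIES p4)) IMPLIES ((p3 XOR p6) IMPLIES (p4 IFF p1))))) IFF p2 = true IFF false = false

false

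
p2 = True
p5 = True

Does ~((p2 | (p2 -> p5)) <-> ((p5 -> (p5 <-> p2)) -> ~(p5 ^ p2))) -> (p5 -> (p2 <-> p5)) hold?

True

p2 -> p5 = True -> True = True
p2 | (p2 -> p5) = True | True = True
p5 <-> p2 = True <-> True = True
p5 -> (p5 <-> p2) = True -> True = True
p5 ^ p2 = True ^ True = False
~(p5 ^ p2) = ~False = True
(p5 -> (p5 <-> p2)) -> ~(p5 ^ p2) = True -> True = True
(p2 | (p2 -> p5)) <-> ((p5 -> (p5 <-> p2)) -> ~(p5 ^ p2)) = True <-> True = True
~((p2 | (p2 -> p5)) <-> ((p5 -> (p5 <-> p2)) -> ~(p5 ^ p2))) = ~True = False
p2 <-> p5 = True <-> True = True
p5 -> (p2 <-> p5) = True -> True = True
~((p2 | (p2 -> p5)) <-> ((p5 -> (p5 <-> p2)) -> ~(p5 ^ p2))) -> (p5 -> (p2 <-> p5)) = False -> True = True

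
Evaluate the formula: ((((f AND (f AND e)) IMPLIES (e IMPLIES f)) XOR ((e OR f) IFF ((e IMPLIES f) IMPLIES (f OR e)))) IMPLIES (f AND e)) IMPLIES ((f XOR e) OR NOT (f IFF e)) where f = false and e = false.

false

f AND e = false AND false = false
f AND (f AND e) = false AND false = false
e IMPLIES f = false IMPLIES false = true
(f AND (f AND e)) IMPLIES (e IMPLIES f) = false IMPLIES true = true
e OR f = false OR false = false
e IMPLIES f = false IMPLIES false = true
f OR e = false OR false = false
(e IMPLIES f) IMPLIES (f OR e) = true IMPLIES false = false
(e OR f) IFF ((e IMPLIES f) IMPLIES (f OR e)) = false IFF false = true
((f AND (f AND e)) IMPLIES (e IMPLIES f)) XOR ((e OR f) IFF ((e IMPLIES f) IMPLIES (f OR e))) = true XOR true = false
f AND e = false AND false = false
(((f AND (f AND e)) IMPLIES (e IMPLIES f)) XOR ((e OR f) IFF ((e IMPLIES f) IMPLIES (f OR e)))) IMPLIES (f AND e) = false IMPLIES false = true
f XOR e = false XOR false = false
f IFF e = false IFF false = true
NOT (f IFF e) = NOT true = false
(f XOR e) OR NOT (f IFF e) = false OR false = false
((((f AND (f AND e)) IMPLIES (e IMPLIES f)) XOR ((e OR f) IFF ((e IMPLIES f) IMPLIES (f OR e)))) IMPLIES (f AND e)) IMPLIES ((f XOR e) OR NOT (f IFF e)) = true IMPLIES false = false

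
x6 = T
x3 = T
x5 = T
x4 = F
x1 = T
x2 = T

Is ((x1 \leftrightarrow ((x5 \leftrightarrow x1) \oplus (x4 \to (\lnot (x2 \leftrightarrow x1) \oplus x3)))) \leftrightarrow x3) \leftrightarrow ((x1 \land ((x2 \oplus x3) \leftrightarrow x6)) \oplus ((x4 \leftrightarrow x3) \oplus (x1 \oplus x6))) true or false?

x5 \leftrightarrow x1 = T \leftrightarrow T = T
x2 \leftrightarrow x1 = T \leftrightarrow T = T
\lnot (x2 \leftrightarrow x1) = \lnot T = F
\lnot (x2 \leftrightarrow x1) \oplus x3 = F \oplus T = T
x4 \to (\lnot (x2 \leftrightarrow x1) \oplus x3) = F \to T = T
(x5 \leftrightarrow x1) \oplus (x4 \to (\lnot (x2 \leftrightarrow x1) \oplus x3)) = T \oplus T = F
x1 \leftrightarrow ((x5 \leftrightarrow x1) \oplus (x4 \to (\lnot (x2 \leftrightarrow x1) \oplus x3))) = T \leftrightarrow F = F
(x1 \leftrightarrow ((x5 \leftrightarrow x1) \oplus (x4 \to (\lnot (x2 \leftrightarrow x1) \oplus x3)))) \leftrightarrow x3 = F \leftrightarrow T = F
x2 \oplus x3 = T \oplus T = F
(x2 \oplus x3) \leftrightarrow x6 = F \leftrightarrow T = F
x1 \land ((x2 \oplus x3) \leftrightarrow x6) = T \land F = F
x4 \leftrightarrow x3 = F \leftrightarrow T = F
x1 \oplus x6 = T \oplus T = F
(x4 \leftrightarrow x3) \oplus (x1 \oplus x6) = F \oplus F = F
(x1 \land ((x2 \oplus x3) \leftrightarrow x6)) \oplus ((x4 \leftrightarrow x3) \oplus (x1 \oplus x6)) = F \oplus F = F
((x1 \leftrightarrow ((x5 \leftrightarrow x1) \oplus (x4 \to (\lnot (x2 \leftrightarrow x1) \oplus x3)))) \leftrightarrow x3) \leftrightarrow ((x1 \land ((x2 \oplus x3) \leftrightarrow x6)) \oplus ((x4 \leftrightarrow x3) \oplus (x1 \oplus x6))) = F \leftrightarrow F = T

T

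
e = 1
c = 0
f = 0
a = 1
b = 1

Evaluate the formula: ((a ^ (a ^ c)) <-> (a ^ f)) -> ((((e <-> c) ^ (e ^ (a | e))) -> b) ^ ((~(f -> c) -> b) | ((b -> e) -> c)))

a ^ c = 1 ^ 0 = 1
a ^ (a ^ c) = 1 ^ 1 = 0
a ^ f = 1 ^ 0 = 1
(a ^ (a ^ c)) <-> (a ^ f) = 0 <-> 1 = 0
e <-> c = 1 <-> 0 = 0
a | e = 1 | 1 = 1
e ^ (a | e) = 1 ^ 1 = 0
(e <-> c) ^ (e ^ (a | e)) = 0 ^ 0 = 0
((e <-> c) ^ (e ^ (a | e))) -> b = 0 -> 1 = 1
f -> c = 0 -> 0 = 1
~(f -> c) = ~1 = 0
~(f -> c) -> b = 0 -> 1 = 1
b -> e = 1 -> 1 = 1
(b -> e) -> c = 1 -> 0 = 0
(~(f -> c) -> b) | ((b -> e) -> c) = 1 | 0 = 1
(((e <-> c) ^ (e ^ (a | e))) -> b) ^ ((~(f -> c) -> b) | ((b -> e) -> c)) = 1 ^ 1 = 0
((a ^ (a ^ c)) <-> (a ^ f)) -> ((((e <-> c) ^ (e ^ (a | e))) -> b) ^ ((~(f -> c) -> b) | ((b -> e) -> c))) = 0 -> 0 = 1

1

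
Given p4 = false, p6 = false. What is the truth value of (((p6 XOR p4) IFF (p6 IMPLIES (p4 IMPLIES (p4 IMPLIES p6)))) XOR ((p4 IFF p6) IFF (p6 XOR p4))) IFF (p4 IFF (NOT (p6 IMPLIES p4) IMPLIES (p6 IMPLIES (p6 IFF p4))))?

Substituting p4=false, p6=false:
p6 XOR p4 = false XOR false = false
p4 IMPLIES p6 = false IMPLIES false = true
p4 IMPLIES (p4 IMPLIES p6) = false IMPLIES true = true
p6 IMPLIES (p4 IMPLIES (p4 IMPLIES p6)) = false IMPLIES true = true
(p6 XOR p4) IFF (p6 IMPLIES (p4 IMPLIES (p4 IMPLIES p6))) = false IFF true = false
p4 IFF p6 = false IFF false = true
p6 XOR p4 = false XOR false = false
(p4 IFF p6) IFF (p6 XOR p4) = true IFF false = false
((p6 XOR p4) IFF (p6 IMPLIES (p4 IMPLIES (p4 IMPLIES p6)))) XOR ((p4 IFF p6) IFF (p6 XOR p4)) = false XOR false = false
p6 IMPLIES p4 = false IMPLIES false = true
NOT (p6 IMPLIES p4) = NOT true = false
p6 IFF p4 = false IFF false = true
p6 IMPLIES (p6 IFF p4) = false IMPLIES true = true
NOT (p6 IMPLIES p4) IMPLIES (p6 IMPLIES (p6 IFF p4)) = false IMPLIES true = true
p4 IFF (NOT (p6 IMPLIES p4) IMPLIES (p6 IMPLIES (p6 IFF p4))) = false IFF true = false
(((p6 XOR p4) IFF (p6 IMPLIES (p4 IMPLIES (p4 IMPLIES p6)))) XOR ((p4 IFF p6) IFF (p6 XOR p4))) IFF (p4 IFF (NOT (p6 IMPLIES p4) IMPLIES (p6 IMPLIES (p6 IFF p4)))) = false IFF false = true

true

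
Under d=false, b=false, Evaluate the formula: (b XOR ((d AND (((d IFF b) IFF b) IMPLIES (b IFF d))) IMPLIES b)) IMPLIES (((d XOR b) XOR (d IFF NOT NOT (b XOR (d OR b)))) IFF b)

false

Substituting d=false, b=false:
d IFF b = false IFF false = true
(d IFF b) IFF b = true IFF false = false
b IFF d = false IFF false = true
((d IFF b) IFF b) IMPLIES (b IFF d) = false IMPLIES true = true
d AND (((d IFF b) IFF b) IMPLIES (b IFF d)) = false AND true = false
(d AND (((d IFF b) IFF b) IMPLIES (b IFF d))) IMPLIES b = false IMPLIES false = true
b XOR ((d AND (((d IFF b) IFF b) IMPLIES (b IFF d))) IMPLIES b) = false XOR true = true
d XOR b = false XOR false = false
d OR b = false OR false = false
b XOR (d OR b) = false XOR false = false
NOT (b XOR (d OR b)) = NOT false = true
NOT NOT (b XOR (d OR b)) = NOT true = false
d IFF NOT NOT (b XOR (d OR b)) = false IFF false = true
(d XOR b) XOR (d IFF NOT NOT (b XOR (d OR b))) = false XOR true = true
((d XOR b) XOR (d IFF NOT NOT (b XOR (d OR b)))) IFF b = true IFF false = false
(b XOR ((d AND (((d IFF b) IFF b) IMPLIES (b IFF d))) IMPLIES b)) IMPLIES (((d XOR b) XOR (d IFF NOT NOT (b XOR (d OR b)))) IFF b) = true IMPLIES false = false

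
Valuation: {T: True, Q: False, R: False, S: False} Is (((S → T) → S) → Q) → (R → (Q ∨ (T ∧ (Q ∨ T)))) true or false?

Substituting T=True, Q=False, R=False, S=False:
S → T = False → True = True
(S → T) → S = True → False = False
((S → T) → S) → Q = False → False = True
Q ∨ T = False ∨ True = True
T ∧ (Q ∨ T) = True ∧ True = True
Q ∨ (T ∧ (Q ∨ T)) = False ∨ True = True
R → (Q ∨ (T ∧ (Q ∨ T))) = False → True = True
(((S → T) → S) → Q) → (R → (Q ∨ (T ∧ (Q ∨ T)))) = True → True = True

True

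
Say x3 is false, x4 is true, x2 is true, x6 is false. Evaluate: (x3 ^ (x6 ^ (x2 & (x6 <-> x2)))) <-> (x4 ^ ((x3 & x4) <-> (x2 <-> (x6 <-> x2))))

x6 <-> x2 = 0 <-> 1 = 0
x2 & (x6 <-> x2) = 1 & 0 = 0
x6 ^ (x2 & (x6 <-> x2)) = 0 ^ 0 = 0
x3 ^ (x6 ^ (x2 & (x6 <-> x2))) = 0 ^ 0 = 0
x3 & x4 = 0 & 1 = 0
x6 <-> x2 = 0 <-> 1 = 0
x2 <-> (x6 <-> x2) = 1 <-> 0 = 0
(x3 & x4) <-> (x2 <-> (x6 <-> x2)) = 0 <-> 0 = 1
x4 ^ ((x3 & x4) <-> (x2 <-> (x6 <-> x2))) = 1 ^ 1 = 0
(x3 ^ (x6 ^ (x2 & (x6 <-> x2)))) <-> (x4 ^ ((x3 & x4) <-> (x2 <-> (x6 <-> x2)))) = 0 <-> 0 = 1

1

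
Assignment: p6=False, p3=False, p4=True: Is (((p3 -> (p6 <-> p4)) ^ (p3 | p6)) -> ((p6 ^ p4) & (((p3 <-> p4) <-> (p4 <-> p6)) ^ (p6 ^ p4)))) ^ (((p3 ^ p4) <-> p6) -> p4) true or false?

True

p6 <-> p4 = False <-> True = False
p3 -> (p6 <-> p4) = False -> False = True
p3 | p6 = False | False = False
(p3 -> (p6 <-> p4)) ^ (p3 | p6) = True ^ False = True
p6 ^ p4 = False ^ True = True
p3 <-> p4 = False <-> True = False
p4 <-> p6 = True <-> False = False
(p3 <-> p4) <-> (p4 <-> p6) = False <-> False = True
p6 ^ p4 = False ^ True = True
((p3 <-> p4) <-> (p4 <-> p6)) ^ (p6 ^ p4) = True ^ True = False
(p6 ^ p4) & (((p3 <-> p4) <-> (p4 <-> p6)) ^ (p6 ^ p4)) = True & False = False
((p3 -> (p6 <-> p4)) ^ (p3 | p6)) -> ((p6 ^ p4) & (((p3 <-> p4) <-> (p4 <-> p6)) ^ (p6 ^ p4))) = True -> False = False
p3 ^ p4 = False ^ True = True
(p3 ^ p4) <-> p6 = True <-> False = False
((p3 ^ p4) <-> p6) -> p4 = False -> True = True
(((p3 -> (p6 <-> p4)) ^ (p3 | p6)) -> ((p6 ^ p4) & (((p3 <-> p4) <-> (p4 <-> p6)) ^ (p6 ^ p4)))) ^ (((p3 ^ p4) <-> p6) -> p4) = False ^ True = True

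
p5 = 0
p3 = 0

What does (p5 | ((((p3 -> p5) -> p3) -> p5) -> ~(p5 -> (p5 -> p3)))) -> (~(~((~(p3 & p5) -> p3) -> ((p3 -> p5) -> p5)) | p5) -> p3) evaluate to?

p3 -> p5 = 0 -> 0 = 1
(p3 -> p5) -> p3 = 1 -> 0 = 0
((p3 -> p5) -> p3) -> p5 = 0 -> 0 = 1
p5 -> p3 = 0 -> 0 = 1
p5 -> (p5 -> p3) = 0 -> 1 = 1
~(p5 -> (p5 -> p3)) = ~1 = 0
(((p3 -> p5) -> p3) -> p5) -> ~(p5 -> (p5 -> p3)) = 1 -> 0 = 0
p5 | ((((p3 -> p5) -> p3) -> p5) -> ~(p5 -> (p5 -> p3))) = 0 | 0 = 0
p3 & p5 = 0 & 0 = 0
~(p3 & p5) = ~0 = 1
~(p3 & p5) -> p3 = 1 -> 0 = 0
p3 -> p5 = 0 -> 0 = 1
(p3 -> p5) -> p5 = 1 -> 0 = 0
(~(p3 & p5) -> p3) -> ((p3 -> p5) -> p5) = 0 -> 0 = 1
~((~(p3 & p5) -> p3) -> ((p3 -> p5) -> p5)) = ~1 = 0
~((~(p3 & p5) -> p3) -> ((p3 -> p5) -> p5)) | p5 = 0 | 0 = 0
~(~((~(p3 & p5) -> p3) -> ((p3 -> p5) -> p5)) | p5) = ~0 = 1
~(~((~(p3 & p5) -> p3) -> ((p3 -> p5) -> p5)) | p5) -> p3 = 1 -> 0 = 0
(p5 | ((((p3 -> p5) -> p3) -> p5) -> ~(p5 -> (p5 -> p3)))) -> (~(~((~(p3 & p5) -> p3) -> ((p3 -> p5) -> p5)) | p5) -> p3) = 0 -> 0 = 1

1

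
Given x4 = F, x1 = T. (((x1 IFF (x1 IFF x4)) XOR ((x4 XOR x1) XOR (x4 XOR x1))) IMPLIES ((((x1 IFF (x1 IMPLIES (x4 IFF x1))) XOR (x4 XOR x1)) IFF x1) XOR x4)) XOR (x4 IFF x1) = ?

T

x1 IFF x4 = T IFF F = F
x1 IFF (x1 IFF x4) = T IFF F = F
x4 XOR x1 = F XOR T = T
x4 XOR x1 = F XOR T = T
(x4 XOR x1) XOR (x4 XOR x1) = T XOR T = F
(x1 IFF (x1 IFF x4)) XOR ((x4 XOR x1) XOR (x4 XOR x1)) = F XOR F = F
x4 IFF x1 = F IFF T = F
x1 IMPLIES (x4 IFF x1) = T IMPLIES F = F
x1 IFF (x1 IMPLIES (x4 IFF x1)) = T IFF F = F
x4 XOR x1 = F XOR T = T
(x1 IFF (x1 IMPLIES (x4 IFF x1))) XOR (x4 XOR x1) = F XOR T = T
((x1 IFF (x1 IMPLIES (x4 IFF x1))) XOR (x4 XOR x1)) IFF x1 = T IFF T = T
(((x1 IFF (x1 IMPLIES (x4 IFF x1))) XOR (x4 XOR x1)) IFF x1) XOR x4 = T XOR F = T
((x1 IFF (x1 IFF x4)) XOR ((x4 XOR x1) XOR (x4 XOR x1))) IMPLIES ((((x1 IFF (x1 IMPLIES (x4 IFF x1))) XOR (x4 XOR x1)) IFF x1) XOR x4) = F IMPLIES T = T
x4 IFF x1 = F IFF T = F
(((x1 IFF (x1 IFF x4)) XOR ((x4 XOR x1) XOR (x4 XOR x1))) IMPLIES ((((x1 IFF (x1 IMPLIES (x4 IFF x1))) XOR (x4 XOR x1)) IFF x1) XOR x4)) XOR (x4 IFF x1) = T XOR F = T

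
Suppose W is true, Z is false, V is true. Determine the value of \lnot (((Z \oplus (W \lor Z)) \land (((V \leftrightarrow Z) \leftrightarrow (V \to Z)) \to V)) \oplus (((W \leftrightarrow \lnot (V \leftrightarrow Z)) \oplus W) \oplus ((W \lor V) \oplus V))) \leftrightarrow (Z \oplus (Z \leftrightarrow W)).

T

W \lor Z = T \lor F = T
Z \oplus (W \lor Z) = F \oplus T = T
V \leftrightarrow Z = T \leftrightarrow F = F
V \to Z = T \to F = F
(V \leftrightarrow Z) \leftrightarrow (V \to Z) = F \leftrightarrow F = T
((V \leftrightarrow Z) \leftrightarrow (V \to Z)) \to V = T \to T = T
(Z \oplus (W \lor Z)) \land (((V \leftrightarrow Z) \leftrightarrow (V \to Z)) \to V) = T \land T = T
V \leftrightarrow Z = T \leftrightarrow F = F
\lnot (V \leftrightarrow Z) = \lnot F = T
W \leftrightarrow \lnot (V \leftrightarrow Z) = T \leftrightarrow T = T
(W \leftrightarrow \lnot (V \leftrightarrow Z)) \oplus W = T \oplus T = F
W \lor V = T \lor T = T
(W \lor V) \oplus V = T \oplus T = F
((W \leftrightarrow \lnot (V \leftrightarrow Z)) \oplus W) \oplus ((W \lor V) \oplus V) = F \oplus F = F
((Z \oplus (W \lor Z)) \land (((V \leftrightarrow Z) \leftrightarrow (V \to Z)) \to V)) \oplus (((W \leftrightarrow \lnot (V \leftrightarrow Z)) \oplus W) \oplus ((W \lor V) \oplus V)) = T \oplus F = T
\lnot (((Z \oplus (W \lor Z)) \land (((V \leftrightarrow Z) \leftrightarrow (V \to Z)) \to V)) \oplus (((W \leftrightarrow \lnot (V \leftrightarrow Z)) \oplus W) \oplus ((W \lor V) \oplus V))) = \lnot T = F
Z \leftrightarrow W = F \leftrightarrow T = F
Z \oplus (Z \leftrightarrow W) = F \oplus F = F
\lnot (((Z \oplus (W \lor Z)) \land (((V \leftrightarrow Z) \leftrightarrow (V \to Z)) \to V)) \oplus (((W \leftrightarrow \lnot (V \leftrightarrow Z)) \oplus W) \oplus ((W \lor V) \oplus V))) \leftrightarrow (Z \oplus (Z \leftrightarrow W)) = F \leftrightarrow F = T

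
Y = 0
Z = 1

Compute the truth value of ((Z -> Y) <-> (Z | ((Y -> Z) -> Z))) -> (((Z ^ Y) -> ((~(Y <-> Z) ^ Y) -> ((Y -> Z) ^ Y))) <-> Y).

1

Z -> Y = 1 -> 0 = 0
Y -> Z = 0 -> 1 = 1
(Y -> Z) -> Z = 1 -> 1 = 1
Z | ((Y -> Z) -> Z) = 1 | 1 = 1
(Z -> Y) <-> (Z | ((Y -> Z) -> Z)) = 0 <-> 1 = 0
Z ^ Y = 1 ^ 0 = 1
Y <-> Z = 0 <-> 1 = 0
~(Y <-> Z) = ~0 = 1
~(Y <-> Z) ^ Y = 1 ^ 0 = 1
Y -> Z = 0 -> 1 = 1
(Y -> Z) ^ Y = 1 ^ 0 = 1
(~(Y <-> Z) ^ Y) -> ((Y -> Z) ^ Y) = 1 -> 1 = 1
(Z ^ Y) -> ((~(Y <-> Z) ^ Y) -> ((Y -> Z) ^ Y)) = 1 -> 1 = 1
((Z ^ Y) -> ((~(Y <-> Z) ^ Y) -> ((Y -> Z) ^ Y))) <-> Y = 1 <-> 0 = 0
((Z -> Y) <-> (Z | ((Y -> Z) -> Z))) -> (((Z ^ Y) -> ((~(Y <-> Z) ^ Y) -> ((Y -> Z) ^ Y))) <-> Y) = 0 -> 0 = 1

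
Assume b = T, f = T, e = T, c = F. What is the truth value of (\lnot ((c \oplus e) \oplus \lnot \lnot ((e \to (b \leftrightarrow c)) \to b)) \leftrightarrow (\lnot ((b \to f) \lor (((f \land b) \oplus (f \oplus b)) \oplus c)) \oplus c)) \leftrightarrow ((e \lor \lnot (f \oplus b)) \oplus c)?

F

c \oplus e = F \oplus T = T
b \leftrightarrow c = T \leftrightarrow F = F
e \to (b \leftrightarrow c) = T \to F = F
(e \to (b \leftrightarrow c)) \to b = F \to T = T
\lnot ((e \to (b \leftrightarrow c)) \to b) = \lnot T = F
\lnot \lnot ((e \to (b \leftrightarrow c)) \to b) = \lnot F = T
(c \oplus e) \oplus \lnot \lnot ((e \to (b \leftrightarrow c)) \to b) = T \oplus T = F
\lnot ((c \oplus e) \oplus \lnot \lnot ((e \to (b \leftrightarrow c)) \to b)) = \lnot F = T
b \to f = T \to T = T
f \land b = T \land T = T
f \oplus b = T \oplus T = F
(f \land b) \oplus (f \oplus b) = T \oplus F = T
((f \land b) \oplus (f \oplus b)) \oplus c = T \oplus F = T
(b \to f) \lor (((f \land b) \oplus (f \oplus b)) \oplus c) = T \lor T = T
\lnot ((b \to f) \lor (((f \land b) \oplus (f \oplus b)) \oplus c)) = \lnot T = F
\lnot ((b \to f) \lor (((f \land b) \oplus (f \oplus b)) \oplus c)) \oplus c = F \oplus F = F
\lnot ((c \oplus e) \oplus \lnot \lnot ((e \to (b \leftrightarrow c)) \to b)) \leftrightarrow (\lnot ((b \to f) \lor (((f \land b) \oplus (f \oplus b)) \oplus c)) \oplus c) = T \leftrightarrow F = F
f \oplus b = T \oplus T = F
\lnot (f \oplus b) = \lnot F = T
e \lor \lnot (f \oplus b) = T \lor T = T
(e \lor \lnot (f \oplus b)) \oplus c = T \oplus F = T
(\lnot ((c \oplus e) \oplus \lnot \lnot ((e \to (b \leftrightarrow c)) \to b)) \leftrightarrow (\lnot ((b \to f) \lor (((f \land b) \oplus (f \oplus b)) \oplus c)) \oplus c)) \leftrightarrow ((e \lor \lnot (f \oplus b)) \oplus c) = F \leftrightarrow T = F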